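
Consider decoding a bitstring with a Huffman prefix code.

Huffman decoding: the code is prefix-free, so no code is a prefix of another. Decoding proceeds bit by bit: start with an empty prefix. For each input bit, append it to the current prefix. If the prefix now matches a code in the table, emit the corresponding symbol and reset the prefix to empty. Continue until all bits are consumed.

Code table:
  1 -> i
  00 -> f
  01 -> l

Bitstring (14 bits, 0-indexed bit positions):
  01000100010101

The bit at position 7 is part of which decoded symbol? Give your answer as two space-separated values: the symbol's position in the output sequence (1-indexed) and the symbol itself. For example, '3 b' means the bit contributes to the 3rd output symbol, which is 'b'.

Bit 0: prefix='0' (no match yet)
Bit 1: prefix='01' -> emit 'l', reset
Bit 2: prefix='0' (no match yet)
Bit 3: prefix='00' -> emit 'f', reset
Bit 4: prefix='0' (no match yet)
Bit 5: prefix='01' -> emit 'l', reset
Bit 6: prefix='0' (no match yet)
Bit 7: prefix='00' -> emit 'f', reset
Bit 8: prefix='0' (no match yet)
Bit 9: prefix='01' -> emit 'l', reset
Bit 10: prefix='0' (no match yet)
Bit 11: prefix='01' -> emit 'l', reset

Answer: 4 f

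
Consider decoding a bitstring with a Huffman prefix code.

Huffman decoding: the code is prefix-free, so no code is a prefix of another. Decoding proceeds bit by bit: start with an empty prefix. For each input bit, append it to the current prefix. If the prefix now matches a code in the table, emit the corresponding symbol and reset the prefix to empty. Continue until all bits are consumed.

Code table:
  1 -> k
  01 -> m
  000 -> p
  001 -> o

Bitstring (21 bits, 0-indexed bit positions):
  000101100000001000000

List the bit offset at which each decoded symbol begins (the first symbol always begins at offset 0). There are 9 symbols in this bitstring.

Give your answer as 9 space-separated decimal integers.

Bit 0: prefix='0' (no match yet)
Bit 1: prefix='00' (no match yet)
Bit 2: prefix='000' -> emit 'p', reset
Bit 3: prefix='1' -> emit 'k', reset
Bit 4: prefix='0' (no match yet)
Bit 5: prefix='01' -> emit 'm', reset
Bit 6: prefix='1' -> emit 'k', reset
Bit 7: prefix='0' (no match yet)
Bit 8: prefix='00' (no match yet)
Bit 9: prefix='000' -> emit 'p', reset
Bit 10: prefix='0' (no match yet)
Bit 11: prefix='00' (no match yet)
Bit 12: prefix='000' -> emit 'p', reset
Bit 13: prefix='0' (no match yet)
Bit 14: prefix='01' -> emit 'm', reset
Bit 15: prefix='0' (no match yet)
Bit 16: prefix='00' (no match yet)
Bit 17: prefix='000' -> emit 'p', reset
Bit 18: prefix='0' (no match yet)
Bit 19: prefix='00' (no match yet)
Bit 20: prefix='000' -> emit 'p', reset

Answer: 0 3 4 6 7 10 13 15 18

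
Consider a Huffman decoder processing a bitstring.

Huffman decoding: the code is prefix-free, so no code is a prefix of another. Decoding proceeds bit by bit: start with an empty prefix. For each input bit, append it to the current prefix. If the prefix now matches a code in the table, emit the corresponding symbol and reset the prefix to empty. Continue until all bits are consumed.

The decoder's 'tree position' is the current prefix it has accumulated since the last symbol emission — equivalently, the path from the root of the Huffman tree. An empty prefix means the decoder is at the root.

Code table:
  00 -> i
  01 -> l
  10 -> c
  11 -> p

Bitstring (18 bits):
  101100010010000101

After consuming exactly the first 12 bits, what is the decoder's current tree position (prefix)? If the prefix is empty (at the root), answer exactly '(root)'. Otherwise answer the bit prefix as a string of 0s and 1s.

Bit 0: prefix='1' (no match yet)
Bit 1: prefix='10' -> emit 'c', reset
Bit 2: prefix='1' (no match yet)
Bit 3: prefix='11' -> emit 'p', reset
Bit 4: prefix='0' (no match yet)
Bit 5: prefix='00' -> emit 'i', reset
Bit 6: prefix='0' (no match yet)
Bit 7: prefix='01' -> emit 'l', reset
Bit 8: prefix='0' (no match yet)
Bit 9: prefix='00' -> emit 'i', reset
Bit 10: prefix='1' (no match yet)
Bit 11: prefix='10' -> emit 'c', reset

Answer: (root)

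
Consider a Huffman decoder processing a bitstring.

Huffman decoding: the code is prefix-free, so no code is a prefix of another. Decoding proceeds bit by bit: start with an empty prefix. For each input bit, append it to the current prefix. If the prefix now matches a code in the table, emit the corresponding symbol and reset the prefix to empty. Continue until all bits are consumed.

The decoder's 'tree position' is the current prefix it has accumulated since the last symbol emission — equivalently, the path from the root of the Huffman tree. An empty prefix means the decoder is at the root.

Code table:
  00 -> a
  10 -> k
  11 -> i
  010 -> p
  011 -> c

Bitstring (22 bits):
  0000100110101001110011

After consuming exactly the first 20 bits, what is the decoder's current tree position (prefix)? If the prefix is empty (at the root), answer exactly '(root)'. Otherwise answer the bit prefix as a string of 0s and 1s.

Bit 0: prefix='0' (no match yet)
Bit 1: prefix='00' -> emit 'a', reset
Bit 2: prefix='0' (no match yet)
Bit 3: prefix='00' -> emit 'a', reset
Bit 4: prefix='1' (no match yet)
Bit 5: prefix='10' -> emit 'k', reset
Bit 6: prefix='0' (no match yet)
Bit 7: prefix='01' (no match yet)
Bit 8: prefix='011' -> emit 'c', reset
Bit 9: prefix='0' (no match yet)
Bit 10: prefix='01' (no match yet)
Bit 11: prefix='010' -> emit 'p', reset
Bit 12: prefix='1' (no match yet)
Bit 13: prefix='10' -> emit 'k', reset
Bit 14: prefix='0' (no match yet)
Bit 15: prefix='01' (no match yet)
Bit 16: prefix='011' -> emit 'c', reset
Bit 17: prefix='1' (no match yet)
Bit 18: prefix='10' -> emit 'k', reset
Bit 19: prefix='0' (no match yet)

Answer: 0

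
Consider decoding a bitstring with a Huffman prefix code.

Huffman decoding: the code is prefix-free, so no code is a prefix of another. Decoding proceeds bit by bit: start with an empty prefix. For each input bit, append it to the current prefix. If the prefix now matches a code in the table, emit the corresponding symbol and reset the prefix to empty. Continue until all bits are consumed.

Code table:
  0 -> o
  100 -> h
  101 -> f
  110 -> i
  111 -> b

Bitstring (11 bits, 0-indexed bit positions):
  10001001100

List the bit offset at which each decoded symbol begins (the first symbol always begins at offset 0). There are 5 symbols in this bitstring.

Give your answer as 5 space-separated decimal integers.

Answer: 0 3 4 7 10

Derivation:
Bit 0: prefix='1' (no match yet)
Bit 1: prefix='10' (no match yet)
Bit 2: prefix='100' -> emit 'h', reset
Bit 3: prefix='0' -> emit 'o', reset
Bit 4: prefix='1' (no match yet)
Bit 5: prefix='10' (no match yet)
Bit 6: prefix='100' -> emit 'h', reset
Bit 7: prefix='1' (no match yet)
Bit 8: prefix='11' (no match yet)
Bit 9: prefix='110' -> emit 'i', reset
Bit 10: prefix='0' -> emit 'o', reset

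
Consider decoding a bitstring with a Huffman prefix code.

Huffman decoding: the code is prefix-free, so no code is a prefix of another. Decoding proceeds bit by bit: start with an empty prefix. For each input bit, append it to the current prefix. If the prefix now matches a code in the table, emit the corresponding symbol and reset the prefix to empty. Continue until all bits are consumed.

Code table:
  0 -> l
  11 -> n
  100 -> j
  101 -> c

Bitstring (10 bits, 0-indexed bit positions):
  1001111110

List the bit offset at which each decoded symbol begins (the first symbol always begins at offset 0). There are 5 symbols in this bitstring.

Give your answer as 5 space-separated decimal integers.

Bit 0: prefix='1' (no match yet)
Bit 1: prefix='10' (no match yet)
Bit 2: prefix='100' -> emit 'j', reset
Bit 3: prefix='1' (no match yet)
Bit 4: prefix='11' -> emit 'n', reset
Bit 5: prefix='1' (no match yet)
Bit 6: prefix='11' -> emit 'n', reset
Bit 7: prefix='1' (no match yet)
Bit 8: prefix='11' -> emit 'n', reset
Bit 9: prefix='0' -> emit 'l', reset

Answer: 0 3 5 7 9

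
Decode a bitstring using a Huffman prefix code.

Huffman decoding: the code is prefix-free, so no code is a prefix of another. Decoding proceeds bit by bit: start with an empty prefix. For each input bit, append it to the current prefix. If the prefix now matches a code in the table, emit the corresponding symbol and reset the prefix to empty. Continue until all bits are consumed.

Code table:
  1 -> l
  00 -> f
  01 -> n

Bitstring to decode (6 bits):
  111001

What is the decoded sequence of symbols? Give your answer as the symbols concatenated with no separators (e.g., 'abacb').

Bit 0: prefix='1' -> emit 'l', reset
Bit 1: prefix='1' -> emit 'l', reset
Bit 2: prefix='1' -> emit 'l', reset
Bit 3: prefix='0' (no match yet)
Bit 4: prefix='00' -> emit 'f', reset
Bit 5: prefix='1' -> emit 'l', reset

Answer: lllfl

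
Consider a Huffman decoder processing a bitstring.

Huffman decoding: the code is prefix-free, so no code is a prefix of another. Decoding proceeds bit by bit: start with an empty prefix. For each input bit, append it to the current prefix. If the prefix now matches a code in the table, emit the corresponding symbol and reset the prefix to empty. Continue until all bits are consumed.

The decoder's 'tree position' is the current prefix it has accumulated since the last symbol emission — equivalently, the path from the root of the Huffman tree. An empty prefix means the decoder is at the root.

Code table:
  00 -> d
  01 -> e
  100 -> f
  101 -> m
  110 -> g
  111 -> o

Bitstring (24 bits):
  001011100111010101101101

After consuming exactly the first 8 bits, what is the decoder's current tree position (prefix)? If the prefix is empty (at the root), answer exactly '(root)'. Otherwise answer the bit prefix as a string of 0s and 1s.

Bit 0: prefix='0' (no match yet)
Bit 1: prefix='00' -> emit 'd', reset
Bit 2: prefix='1' (no match yet)
Bit 3: prefix='10' (no match yet)
Bit 4: prefix='101' -> emit 'm', reset
Bit 5: prefix='1' (no match yet)
Bit 6: prefix='11' (no match yet)
Bit 7: prefix='110' -> emit 'g', reset

Answer: (root)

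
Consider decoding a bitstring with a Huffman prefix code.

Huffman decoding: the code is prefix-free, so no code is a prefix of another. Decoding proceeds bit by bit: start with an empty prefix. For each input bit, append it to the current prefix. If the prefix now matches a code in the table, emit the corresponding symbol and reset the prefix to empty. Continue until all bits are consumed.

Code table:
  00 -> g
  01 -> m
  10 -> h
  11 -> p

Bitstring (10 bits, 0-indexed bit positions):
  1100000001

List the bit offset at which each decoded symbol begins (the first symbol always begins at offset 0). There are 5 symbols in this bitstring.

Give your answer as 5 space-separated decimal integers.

Answer: 0 2 4 6 8

Derivation:
Bit 0: prefix='1' (no match yet)
Bit 1: prefix='11' -> emit 'p', reset
Bit 2: prefix='0' (no match yet)
Bit 3: prefix='00' -> emit 'g', reset
Bit 4: prefix='0' (no match yet)
Bit 5: prefix='00' -> emit 'g', reset
Bit 6: prefix='0' (no match yet)
Bit 7: prefix='00' -> emit 'g', reset
Bit 8: prefix='0' (no match yet)
Bit 9: prefix='01' -> emit 'm', reset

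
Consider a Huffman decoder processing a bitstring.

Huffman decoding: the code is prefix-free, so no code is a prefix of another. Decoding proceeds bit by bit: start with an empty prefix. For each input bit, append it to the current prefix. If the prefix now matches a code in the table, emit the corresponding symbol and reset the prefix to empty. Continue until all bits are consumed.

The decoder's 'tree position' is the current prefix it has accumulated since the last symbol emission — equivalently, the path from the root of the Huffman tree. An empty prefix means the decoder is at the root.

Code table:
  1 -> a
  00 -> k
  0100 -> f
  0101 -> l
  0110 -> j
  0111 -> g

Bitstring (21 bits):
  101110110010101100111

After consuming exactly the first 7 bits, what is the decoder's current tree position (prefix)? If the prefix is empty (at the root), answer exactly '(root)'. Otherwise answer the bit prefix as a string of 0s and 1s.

Answer: 01

Derivation:
Bit 0: prefix='1' -> emit 'a', reset
Bit 1: prefix='0' (no match yet)
Bit 2: prefix='01' (no match yet)
Bit 3: prefix='011' (no match yet)
Bit 4: prefix='0111' -> emit 'g', reset
Bit 5: prefix='0' (no match yet)
Bit 6: prefix='01' (no match yet)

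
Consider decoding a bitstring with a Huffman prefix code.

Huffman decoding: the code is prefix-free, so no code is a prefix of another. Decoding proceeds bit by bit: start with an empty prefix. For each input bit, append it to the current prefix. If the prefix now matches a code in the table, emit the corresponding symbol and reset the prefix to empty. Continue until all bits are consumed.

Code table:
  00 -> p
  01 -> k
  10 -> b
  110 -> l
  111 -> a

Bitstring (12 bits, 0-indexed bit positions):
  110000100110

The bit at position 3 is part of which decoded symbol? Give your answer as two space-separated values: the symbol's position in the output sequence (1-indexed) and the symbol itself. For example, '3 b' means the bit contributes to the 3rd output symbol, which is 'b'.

Answer: 2 p

Derivation:
Bit 0: prefix='1' (no match yet)
Bit 1: prefix='11' (no match yet)
Bit 2: prefix='110' -> emit 'l', reset
Bit 3: prefix='0' (no match yet)
Bit 4: prefix='00' -> emit 'p', reset
Bit 5: prefix='0' (no match yet)
Bit 6: prefix='01' -> emit 'k', reset
Bit 7: prefix='0' (no match yet)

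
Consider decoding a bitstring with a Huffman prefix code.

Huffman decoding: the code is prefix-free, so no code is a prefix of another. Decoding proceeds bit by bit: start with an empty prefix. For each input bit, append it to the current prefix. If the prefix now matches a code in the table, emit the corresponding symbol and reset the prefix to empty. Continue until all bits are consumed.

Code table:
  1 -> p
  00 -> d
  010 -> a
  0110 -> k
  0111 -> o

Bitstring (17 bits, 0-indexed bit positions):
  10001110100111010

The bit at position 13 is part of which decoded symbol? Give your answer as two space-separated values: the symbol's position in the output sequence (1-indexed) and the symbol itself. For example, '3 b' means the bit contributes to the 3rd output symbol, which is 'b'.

Bit 0: prefix='1' -> emit 'p', reset
Bit 1: prefix='0' (no match yet)
Bit 2: prefix='00' -> emit 'd', reset
Bit 3: prefix='0' (no match yet)
Bit 4: prefix='01' (no match yet)
Bit 5: prefix='011' (no match yet)
Bit 6: prefix='0111' -> emit 'o', reset
Bit 7: prefix='0' (no match yet)
Bit 8: prefix='01' (no match yet)
Bit 9: prefix='010' -> emit 'a', reset
Bit 10: prefix='0' (no match yet)
Bit 11: prefix='01' (no match yet)
Bit 12: prefix='011' (no match yet)
Bit 13: prefix='0111' -> emit 'o', reset
Bit 14: prefix='0' (no match yet)
Bit 15: prefix='01' (no match yet)
Bit 16: prefix='010' -> emit 'a', reset

Answer: 5 o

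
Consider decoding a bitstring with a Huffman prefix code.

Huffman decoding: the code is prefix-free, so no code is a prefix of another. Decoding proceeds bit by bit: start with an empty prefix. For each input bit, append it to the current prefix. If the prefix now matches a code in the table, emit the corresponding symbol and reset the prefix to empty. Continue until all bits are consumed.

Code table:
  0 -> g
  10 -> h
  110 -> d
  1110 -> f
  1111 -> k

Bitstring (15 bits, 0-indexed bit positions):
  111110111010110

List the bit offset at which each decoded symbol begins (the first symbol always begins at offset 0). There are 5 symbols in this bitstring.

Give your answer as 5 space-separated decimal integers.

Bit 0: prefix='1' (no match yet)
Bit 1: prefix='11' (no match yet)
Bit 2: prefix='111' (no match yet)
Bit 3: prefix='1111' -> emit 'k', reset
Bit 4: prefix='1' (no match yet)
Bit 5: prefix='10' -> emit 'h', reset
Bit 6: prefix='1' (no match yet)
Bit 7: prefix='11' (no match yet)
Bit 8: prefix='111' (no match yet)
Bit 9: prefix='1110' -> emit 'f', reset
Bit 10: prefix='1' (no match yet)
Bit 11: prefix='10' -> emit 'h', reset
Bit 12: prefix='1' (no match yet)
Bit 13: prefix='11' (no match yet)
Bit 14: prefix='110' -> emit 'd', reset

Answer: 0 4 6 10 12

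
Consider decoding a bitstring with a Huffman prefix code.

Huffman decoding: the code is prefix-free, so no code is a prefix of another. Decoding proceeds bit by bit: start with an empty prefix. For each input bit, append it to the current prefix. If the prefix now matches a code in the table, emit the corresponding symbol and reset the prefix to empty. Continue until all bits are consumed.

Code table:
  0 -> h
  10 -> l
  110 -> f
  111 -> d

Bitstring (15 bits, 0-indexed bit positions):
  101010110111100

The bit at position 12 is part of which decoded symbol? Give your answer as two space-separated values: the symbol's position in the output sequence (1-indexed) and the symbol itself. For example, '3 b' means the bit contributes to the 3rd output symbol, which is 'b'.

Bit 0: prefix='1' (no match yet)
Bit 1: prefix='10' -> emit 'l', reset
Bit 2: prefix='1' (no match yet)
Bit 3: prefix='10' -> emit 'l', reset
Bit 4: prefix='1' (no match yet)
Bit 5: prefix='10' -> emit 'l', reset
Bit 6: prefix='1' (no match yet)
Bit 7: prefix='11' (no match yet)
Bit 8: prefix='110' -> emit 'f', reset
Bit 9: prefix='1' (no match yet)
Bit 10: prefix='11' (no match yet)
Bit 11: prefix='111' -> emit 'd', reset
Bit 12: prefix='1' (no match yet)
Bit 13: prefix='10' -> emit 'l', reset
Bit 14: prefix='0' -> emit 'h', reset

Answer: 6 l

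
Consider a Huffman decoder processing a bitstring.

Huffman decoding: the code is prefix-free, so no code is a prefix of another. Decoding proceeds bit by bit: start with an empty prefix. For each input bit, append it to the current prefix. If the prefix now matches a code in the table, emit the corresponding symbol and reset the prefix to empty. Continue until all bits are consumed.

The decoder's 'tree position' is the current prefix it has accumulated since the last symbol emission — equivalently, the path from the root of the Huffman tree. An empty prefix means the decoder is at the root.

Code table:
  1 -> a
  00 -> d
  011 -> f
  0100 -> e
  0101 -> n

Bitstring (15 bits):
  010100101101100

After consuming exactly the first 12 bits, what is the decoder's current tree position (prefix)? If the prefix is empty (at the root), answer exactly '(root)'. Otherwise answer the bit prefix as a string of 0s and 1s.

Answer: 01

Derivation:
Bit 0: prefix='0' (no match yet)
Bit 1: prefix='01' (no match yet)
Bit 2: prefix='010' (no match yet)
Bit 3: prefix='0101' -> emit 'n', reset
Bit 4: prefix='0' (no match yet)
Bit 5: prefix='00' -> emit 'd', reset
Bit 6: prefix='1' -> emit 'a', reset
Bit 7: prefix='0' (no match yet)
Bit 8: prefix='01' (no match yet)
Bit 9: prefix='011' -> emit 'f', reset
Bit 10: prefix='0' (no match yet)
Bit 11: prefix='01' (no match yet)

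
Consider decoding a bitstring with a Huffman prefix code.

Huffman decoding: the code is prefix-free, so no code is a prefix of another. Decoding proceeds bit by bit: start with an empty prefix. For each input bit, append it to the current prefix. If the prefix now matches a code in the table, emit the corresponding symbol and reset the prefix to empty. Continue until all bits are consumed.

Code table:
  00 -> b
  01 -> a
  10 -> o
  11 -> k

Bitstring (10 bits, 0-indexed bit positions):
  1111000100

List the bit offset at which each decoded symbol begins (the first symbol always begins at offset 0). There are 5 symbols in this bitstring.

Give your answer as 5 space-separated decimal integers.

Bit 0: prefix='1' (no match yet)
Bit 1: prefix='11' -> emit 'k', reset
Bit 2: prefix='1' (no match yet)
Bit 3: prefix='11' -> emit 'k', reset
Bit 4: prefix='0' (no match yet)
Bit 5: prefix='00' -> emit 'b', reset
Bit 6: prefix='0' (no match yet)
Bit 7: prefix='01' -> emit 'a', reset
Bit 8: prefix='0' (no match yet)
Bit 9: prefix='00' -> emit 'b', reset

Answer: 0 2 4 6 8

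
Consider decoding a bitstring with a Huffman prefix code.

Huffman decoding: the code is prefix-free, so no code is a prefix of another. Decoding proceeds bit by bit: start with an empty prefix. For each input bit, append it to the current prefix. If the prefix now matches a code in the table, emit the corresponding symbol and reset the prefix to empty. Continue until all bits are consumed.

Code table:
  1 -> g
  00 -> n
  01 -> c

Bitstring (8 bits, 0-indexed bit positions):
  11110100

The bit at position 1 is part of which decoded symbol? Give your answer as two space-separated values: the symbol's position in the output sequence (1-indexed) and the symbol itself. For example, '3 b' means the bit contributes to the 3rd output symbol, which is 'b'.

Answer: 2 g

Derivation:
Bit 0: prefix='1' -> emit 'g', reset
Bit 1: prefix='1' -> emit 'g', reset
Bit 2: prefix='1' -> emit 'g', reset
Bit 3: prefix='1' -> emit 'g', reset
Bit 4: prefix='0' (no match yet)
Bit 5: prefix='01' -> emit 'c', reset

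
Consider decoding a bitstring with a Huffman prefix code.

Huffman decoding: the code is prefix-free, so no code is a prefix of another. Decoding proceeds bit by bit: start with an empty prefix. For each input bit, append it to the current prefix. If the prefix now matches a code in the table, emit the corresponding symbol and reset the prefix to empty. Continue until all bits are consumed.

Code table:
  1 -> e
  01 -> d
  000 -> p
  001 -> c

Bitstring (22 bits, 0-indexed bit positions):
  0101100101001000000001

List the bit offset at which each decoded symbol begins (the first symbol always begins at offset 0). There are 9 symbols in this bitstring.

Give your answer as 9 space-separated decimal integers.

Answer: 0 2 4 5 8 10 13 16 19

Derivation:
Bit 0: prefix='0' (no match yet)
Bit 1: prefix='01' -> emit 'd', reset
Bit 2: prefix='0' (no match yet)
Bit 3: prefix='01' -> emit 'd', reset
Bit 4: prefix='1' -> emit 'e', reset
Bit 5: prefix='0' (no match yet)
Bit 6: prefix='00' (no match yet)
Bit 7: prefix='001' -> emit 'c', reset
Bit 8: prefix='0' (no match yet)
Bit 9: prefix='01' -> emit 'd', reset
Bit 10: prefix='0' (no match yet)
Bit 11: prefix='00' (no match yet)
Bit 12: prefix='001' -> emit 'c', reset
Bit 13: prefix='0' (no match yet)
Bit 14: prefix='00' (no match yet)
Bit 15: prefix='000' -> emit 'p', reset
Bit 16: prefix='0' (no match yet)
Bit 17: prefix='00' (no match yet)
Bit 18: prefix='000' -> emit 'p', reset
Bit 19: prefix='0' (no match yet)
Bit 20: prefix='00' (no match yet)
Bit 21: prefix='001' -> emit 'c', reset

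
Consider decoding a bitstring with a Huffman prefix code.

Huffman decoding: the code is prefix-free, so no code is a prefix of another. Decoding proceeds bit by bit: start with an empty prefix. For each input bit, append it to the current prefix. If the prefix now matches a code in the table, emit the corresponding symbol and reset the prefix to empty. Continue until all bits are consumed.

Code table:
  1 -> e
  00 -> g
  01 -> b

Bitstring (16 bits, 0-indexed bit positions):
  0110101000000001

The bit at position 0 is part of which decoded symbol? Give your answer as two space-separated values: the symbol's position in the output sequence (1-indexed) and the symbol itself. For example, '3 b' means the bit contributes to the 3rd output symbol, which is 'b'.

Answer: 1 b

Derivation:
Bit 0: prefix='0' (no match yet)
Bit 1: prefix='01' -> emit 'b', reset
Bit 2: prefix='1' -> emit 'e', reset
Bit 3: prefix='0' (no match yet)
Bit 4: prefix='01' -> emit 'b', reset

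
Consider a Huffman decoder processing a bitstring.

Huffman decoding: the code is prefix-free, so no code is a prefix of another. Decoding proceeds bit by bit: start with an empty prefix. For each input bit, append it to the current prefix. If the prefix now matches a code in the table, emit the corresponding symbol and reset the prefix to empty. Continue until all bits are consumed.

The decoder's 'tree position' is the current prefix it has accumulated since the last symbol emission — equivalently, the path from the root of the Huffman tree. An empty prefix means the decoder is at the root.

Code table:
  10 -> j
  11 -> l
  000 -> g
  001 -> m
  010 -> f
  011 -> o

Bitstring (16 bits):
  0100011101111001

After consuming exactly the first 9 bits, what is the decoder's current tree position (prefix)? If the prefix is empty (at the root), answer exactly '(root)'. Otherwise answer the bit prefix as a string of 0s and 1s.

Bit 0: prefix='0' (no match yet)
Bit 1: prefix='01' (no match yet)
Bit 2: prefix='010' -> emit 'f', reset
Bit 3: prefix='0' (no match yet)
Bit 4: prefix='00' (no match yet)
Bit 5: prefix='001' -> emit 'm', reset
Bit 6: prefix='1' (no match yet)
Bit 7: prefix='11' -> emit 'l', reset
Bit 8: prefix='0' (no match yet)

Answer: 0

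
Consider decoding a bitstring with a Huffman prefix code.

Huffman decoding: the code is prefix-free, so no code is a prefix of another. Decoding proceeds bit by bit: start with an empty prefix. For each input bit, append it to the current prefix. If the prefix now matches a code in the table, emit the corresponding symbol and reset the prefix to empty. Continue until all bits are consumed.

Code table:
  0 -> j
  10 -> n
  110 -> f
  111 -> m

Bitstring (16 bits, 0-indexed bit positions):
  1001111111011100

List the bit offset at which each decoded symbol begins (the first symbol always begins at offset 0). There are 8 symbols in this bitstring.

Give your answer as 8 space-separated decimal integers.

Answer: 0 2 3 6 9 11 14 15

Derivation:
Bit 0: prefix='1' (no match yet)
Bit 1: prefix='10' -> emit 'n', reset
Bit 2: prefix='0' -> emit 'j', reset
Bit 3: prefix='1' (no match yet)
Bit 4: prefix='11' (no match yet)
Bit 5: prefix='111' -> emit 'm', reset
Bit 6: prefix='1' (no match yet)
Bit 7: prefix='11' (no match yet)
Bit 8: prefix='111' -> emit 'm', reset
Bit 9: prefix='1' (no match yet)
Bit 10: prefix='10' -> emit 'n', reset
Bit 11: prefix='1' (no match yet)
Bit 12: prefix='11' (no match yet)
Bit 13: prefix='111' -> emit 'm', reset
Bit 14: prefix='0' -> emit 'j', reset
Bit 15: prefix='0' -> emit 'j', reset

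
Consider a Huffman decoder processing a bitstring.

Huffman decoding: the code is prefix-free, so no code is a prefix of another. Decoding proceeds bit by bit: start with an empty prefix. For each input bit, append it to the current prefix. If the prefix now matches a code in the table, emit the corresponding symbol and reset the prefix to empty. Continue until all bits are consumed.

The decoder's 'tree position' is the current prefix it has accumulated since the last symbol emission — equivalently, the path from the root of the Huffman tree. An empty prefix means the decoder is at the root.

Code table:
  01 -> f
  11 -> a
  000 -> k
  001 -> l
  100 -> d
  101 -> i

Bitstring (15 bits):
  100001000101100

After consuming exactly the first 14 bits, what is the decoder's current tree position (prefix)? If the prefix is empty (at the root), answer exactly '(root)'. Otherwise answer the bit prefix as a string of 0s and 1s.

Bit 0: prefix='1' (no match yet)
Bit 1: prefix='10' (no match yet)
Bit 2: prefix='100' -> emit 'd', reset
Bit 3: prefix='0' (no match yet)
Bit 4: prefix='00' (no match yet)
Bit 5: prefix='001' -> emit 'l', reset
Bit 6: prefix='0' (no match yet)
Bit 7: prefix='00' (no match yet)
Bit 8: prefix='000' -> emit 'k', reset
Bit 9: prefix='1' (no match yet)
Bit 10: prefix='10' (no match yet)
Bit 11: prefix='101' -> emit 'i', reset
Bit 12: prefix='1' (no match yet)
Bit 13: prefix='10' (no match yet)

Answer: 10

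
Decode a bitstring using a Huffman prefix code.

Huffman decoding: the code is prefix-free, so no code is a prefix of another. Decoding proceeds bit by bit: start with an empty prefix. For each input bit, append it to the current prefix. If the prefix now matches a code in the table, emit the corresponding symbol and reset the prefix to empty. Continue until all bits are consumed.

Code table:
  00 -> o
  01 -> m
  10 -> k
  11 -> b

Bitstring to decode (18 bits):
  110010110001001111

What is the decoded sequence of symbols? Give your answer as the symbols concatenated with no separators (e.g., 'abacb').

Answer: bokbomobb

Derivation:
Bit 0: prefix='1' (no match yet)
Bit 1: prefix='11' -> emit 'b', reset
Bit 2: prefix='0' (no match yet)
Bit 3: prefix='00' -> emit 'o', reset
Bit 4: prefix='1' (no match yet)
Bit 5: prefix='10' -> emit 'k', reset
Bit 6: prefix='1' (no match yet)
Bit 7: prefix='11' -> emit 'b', reset
Bit 8: prefix='0' (no match yet)
Bit 9: prefix='00' -> emit 'o', reset
Bit 10: prefix='0' (no match yet)
Bit 11: prefix='01' -> emit 'm', reset
Bit 12: prefix='0' (no match yet)
Bit 13: prefix='00' -> emit 'o', reset
Bit 14: prefix='1' (no match yet)
Bit 15: prefix='11' -> emit 'b', reset
Bit 16: prefix='1' (no match yet)
Bit 17: prefix='11' -> emit 'b', reset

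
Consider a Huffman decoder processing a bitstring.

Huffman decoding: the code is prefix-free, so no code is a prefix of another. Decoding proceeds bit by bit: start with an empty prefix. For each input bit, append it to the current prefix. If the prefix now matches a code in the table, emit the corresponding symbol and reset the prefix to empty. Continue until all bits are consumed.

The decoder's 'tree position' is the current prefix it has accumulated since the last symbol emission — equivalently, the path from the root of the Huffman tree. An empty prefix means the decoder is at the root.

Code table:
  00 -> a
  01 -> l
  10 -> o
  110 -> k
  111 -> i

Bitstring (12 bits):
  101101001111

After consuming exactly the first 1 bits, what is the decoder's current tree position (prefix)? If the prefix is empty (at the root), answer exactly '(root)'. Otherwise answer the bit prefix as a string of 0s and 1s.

Bit 0: prefix='1' (no match yet)

Answer: 1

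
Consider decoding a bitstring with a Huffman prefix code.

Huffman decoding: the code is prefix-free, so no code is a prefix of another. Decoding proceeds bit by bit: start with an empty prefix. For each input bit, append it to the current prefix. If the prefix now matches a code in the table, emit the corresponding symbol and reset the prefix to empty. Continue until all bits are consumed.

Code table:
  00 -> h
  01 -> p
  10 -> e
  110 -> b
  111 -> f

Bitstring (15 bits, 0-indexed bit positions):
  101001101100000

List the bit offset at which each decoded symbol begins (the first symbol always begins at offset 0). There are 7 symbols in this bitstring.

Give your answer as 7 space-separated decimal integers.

Bit 0: prefix='1' (no match yet)
Bit 1: prefix='10' -> emit 'e', reset
Bit 2: prefix='1' (no match yet)
Bit 3: prefix='10' -> emit 'e', reset
Bit 4: prefix='0' (no match yet)
Bit 5: prefix='01' -> emit 'p', reset
Bit 6: prefix='1' (no match yet)
Bit 7: prefix='10' -> emit 'e', reset
Bit 8: prefix='1' (no match yet)
Bit 9: prefix='11' (no match yet)
Bit 10: prefix='110' -> emit 'b', reset
Bit 11: prefix='0' (no match yet)
Bit 12: prefix='00' -> emit 'h', reset
Bit 13: prefix='0' (no match yet)
Bit 14: prefix='00' -> emit 'h', reset

Answer: 0 2 4 6 8 11 13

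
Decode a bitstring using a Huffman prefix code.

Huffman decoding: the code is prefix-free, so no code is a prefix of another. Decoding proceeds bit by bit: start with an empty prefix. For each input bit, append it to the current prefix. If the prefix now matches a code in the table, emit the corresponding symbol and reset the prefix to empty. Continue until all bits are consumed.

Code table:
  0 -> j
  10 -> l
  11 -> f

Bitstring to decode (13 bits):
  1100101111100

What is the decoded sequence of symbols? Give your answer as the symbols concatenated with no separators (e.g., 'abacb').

Answer: fjjlfflj

Derivation:
Bit 0: prefix='1' (no match yet)
Bit 1: prefix='11' -> emit 'f', reset
Bit 2: prefix='0' -> emit 'j', reset
Bit 3: prefix='0' -> emit 'j', reset
Bit 4: prefix='1' (no match yet)
Bit 5: prefix='10' -> emit 'l', reset
Bit 6: prefix='1' (no match yet)
Bit 7: prefix='11' -> emit 'f', reset
Bit 8: prefix='1' (no match yet)
Bit 9: prefix='11' -> emit 'f', reset
Bit 10: prefix='1' (no match yet)
Bit 11: prefix='10' -> emit 'l', reset
Bit 12: prefix='0' -> emit 'j', reset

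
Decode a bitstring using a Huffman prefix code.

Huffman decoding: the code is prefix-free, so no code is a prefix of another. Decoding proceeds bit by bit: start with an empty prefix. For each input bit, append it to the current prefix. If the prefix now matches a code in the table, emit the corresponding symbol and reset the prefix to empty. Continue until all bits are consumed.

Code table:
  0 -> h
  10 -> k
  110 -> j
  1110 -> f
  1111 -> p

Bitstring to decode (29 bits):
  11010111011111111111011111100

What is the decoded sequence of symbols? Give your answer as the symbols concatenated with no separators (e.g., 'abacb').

Answer: jkfppfpjh

Derivation:
Bit 0: prefix='1' (no match yet)
Bit 1: prefix='11' (no match yet)
Bit 2: prefix='110' -> emit 'j', reset
Bit 3: prefix='1' (no match yet)
Bit 4: prefix='10' -> emit 'k', reset
Bit 5: prefix='1' (no match yet)
Bit 6: prefix='11' (no match yet)
Bit 7: prefix='111' (no match yet)
Bit 8: prefix='1110' -> emit 'f', reset
Bit 9: prefix='1' (no match yet)
Bit 10: prefix='11' (no match yet)
Bit 11: prefix='111' (no match yet)
Bit 12: prefix='1111' -> emit 'p', reset
Bit 13: prefix='1' (no match yet)
Bit 14: prefix='11' (no match yet)
Bit 15: prefix='111' (no match yet)
Bit 16: prefix='1111' -> emit 'p', reset
Bit 17: prefix='1' (no match yet)
Bit 18: prefix='11' (no match yet)
Bit 19: prefix='111' (no match yet)
Bit 20: prefix='1110' -> emit 'f', reset
Bit 21: prefix='1' (no match yet)
Bit 22: prefix='11' (no match yet)
Bit 23: prefix='111' (no match yet)
Bit 24: prefix='1111' -> emit 'p', reset
Bit 25: prefix='1' (no match yet)
Bit 26: prefix='11' (no match yet)
Bit 27: prefix='110' -> emit 'j', reset
Bit 28: prefix='0' -> emit 'h', reset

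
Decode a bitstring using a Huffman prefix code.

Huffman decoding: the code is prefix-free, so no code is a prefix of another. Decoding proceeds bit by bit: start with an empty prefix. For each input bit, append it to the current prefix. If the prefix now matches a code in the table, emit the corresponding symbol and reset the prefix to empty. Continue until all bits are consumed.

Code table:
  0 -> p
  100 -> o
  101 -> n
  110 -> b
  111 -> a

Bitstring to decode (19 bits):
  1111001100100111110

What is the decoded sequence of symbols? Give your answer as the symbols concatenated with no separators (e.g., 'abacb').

Bit 0: prefix='1' (no match yet)
Bit 1: prefix='11' (no match yet)
Bit 2: prefix='111' -> emit 'a', reset
Bit 3: prefix='1' (no match yet)
Bit 4: prefix='10' (no match yet)
Bit 5: prefix='100' -> emit 'o', reset
Bit 6: prefix='1' (no match yet)
Bit 7: prefix='11' (no match yet)
Bit 8: prefix='110' -> emit 'b', reset
Bit 9: prefix='0' -> emit 'p', reset
Bit 10: prefix='1' (no match yet)
Bit 11: prefix='10' (no match yet)
Bit 12: prefix='100' -> emit 'o', reset
Bit 13: prefix='1' (no match yet)
Bit 14: prefix='11' (no match yet)
Bit 15: prefix='111' -> emit 'a', reset
Bit 16: prefix='1' (no match yet)
Bit 17: prefix='11' (no match yet)
Bit 18: prefix='110' -> emit 'b', reset

Answer: aobpoab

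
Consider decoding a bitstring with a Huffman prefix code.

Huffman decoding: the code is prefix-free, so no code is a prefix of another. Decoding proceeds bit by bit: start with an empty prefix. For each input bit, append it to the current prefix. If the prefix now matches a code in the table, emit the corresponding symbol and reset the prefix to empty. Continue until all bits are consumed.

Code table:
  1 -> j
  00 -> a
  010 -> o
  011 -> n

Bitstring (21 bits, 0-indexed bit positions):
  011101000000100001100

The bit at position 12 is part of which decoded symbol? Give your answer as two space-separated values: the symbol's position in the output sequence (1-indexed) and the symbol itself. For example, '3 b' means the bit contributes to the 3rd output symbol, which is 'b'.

Answer: 6 o

Derivation:
Bit 0: prefix='0' (no match yet)
Bit 1: prefix='01' (no match yet)
Bit 2: prefix='011' -> emit 'n', reset
Bit 3: prefix='1' -> emit 'j', reset
Bit 4: prefix='0' (no match yet)
Bit 5: prefix='01' (no match yet)
Bit 6: prefix='010' -> emit 'o', reset
Bit 7: prefix='0' (no match yet)
Bit 8: prefix='00' -> emit 'a', reset
Bit 9: prefix='0' (no match yet)
Bit 10: prefix='00' -> emit 'a', reset
Bit 11: prefix='0' (no match yet)
Bit 12: prefix='01' (no match yet)
Bit 13: prefix='010' -> emit 'o', reset
Bit 14: prefix='0' (no match yet)
Bit 15: prefix='00' -> emit 'a', reset
Bit 16: prefix='0' (no match yet)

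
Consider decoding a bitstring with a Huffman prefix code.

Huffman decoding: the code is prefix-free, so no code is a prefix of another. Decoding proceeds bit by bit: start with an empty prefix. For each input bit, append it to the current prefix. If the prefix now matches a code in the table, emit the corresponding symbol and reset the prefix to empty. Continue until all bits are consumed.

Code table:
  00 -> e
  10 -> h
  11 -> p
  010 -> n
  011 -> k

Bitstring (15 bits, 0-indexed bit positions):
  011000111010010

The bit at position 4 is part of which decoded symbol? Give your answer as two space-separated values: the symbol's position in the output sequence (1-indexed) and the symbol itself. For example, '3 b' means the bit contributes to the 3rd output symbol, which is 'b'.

Answer: 2 e

Derivation:
Bit 0: prefix='0' (no match yet)
Bit 1: prefix='01' (no match yet)
Bit 2: prefix='011' -> emit 'k', reset
Bit 3: prefix='0' (no match yet)
Bit 4: prefix='00' -> emit 'e', reset
Bit 5: prefix='0' (no match yet)
Bit 6: prefix='01' (no match yet)
Bit 7: prefix='011' -> emit 'k', reset
Bit 8: prefix='1' (no match yet)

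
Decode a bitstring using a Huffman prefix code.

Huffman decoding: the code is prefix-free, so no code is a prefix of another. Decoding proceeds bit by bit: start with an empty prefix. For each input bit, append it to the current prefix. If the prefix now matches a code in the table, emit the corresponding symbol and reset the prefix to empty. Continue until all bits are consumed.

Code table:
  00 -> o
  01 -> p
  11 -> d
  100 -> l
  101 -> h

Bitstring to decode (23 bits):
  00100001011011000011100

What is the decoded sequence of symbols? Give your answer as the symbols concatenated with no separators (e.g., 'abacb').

Bit 0: prefix='0' (no match yet)
Bit 1: prefix='00' -> emit 'o', reset
Bit 2: prefix='1' (no match yet)
Bit 3: prefix='10' (no match yet)
Bit 4: prefix='100' -> emit 'l', reset
Bit 5: prefix='0' (no match yet)
Bit 6: prefix='00' -> emit 'o', reset
Bit 7: prefix='1' (no match yet)
Bit 8: prefix='10' (no match yet)
Bit 9: prefix='101' -> emit 'h', reset
Bit 10: prefix='1' (no match yet)
Bit 11: prefix='10' (no match yet)
Bit 12: prefix='101' -> emit 'h', reset
Bit 13: prefix='1' (no match yet)
Bit 14: prefix='10' (no match yet)
Bit 15: prefix='100' -> emit 'l', reset
Bit 16: prefix='0' (no match yet)
Bit 17: prefix='00' -> emit 'o', reset
Bit 18: prefix='1' (no match yet)
Bit 19: prefix='11' -> emit 'd', reset
Bit 20: prefix='1' (no match yet)
Bit 21: prefix='10' (no match yet)
Bit 22: prefix='100' -> emit 'l', reset

Answer: olohhlodl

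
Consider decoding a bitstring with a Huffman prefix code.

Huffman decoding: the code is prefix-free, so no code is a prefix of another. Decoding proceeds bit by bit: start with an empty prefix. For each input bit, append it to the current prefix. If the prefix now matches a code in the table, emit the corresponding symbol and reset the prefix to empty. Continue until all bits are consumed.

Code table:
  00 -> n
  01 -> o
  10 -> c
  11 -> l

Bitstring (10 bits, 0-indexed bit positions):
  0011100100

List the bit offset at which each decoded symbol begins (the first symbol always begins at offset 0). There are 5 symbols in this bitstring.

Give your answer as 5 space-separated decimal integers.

Bit 0: prefix='0' (no match yet)
Bit 1: prefix='00' -> emit 'n', reset
Bit 2: prefix='1' (no match yet)
Bit 3: prefix='11' -> emit 'l', reset
Bit 4: prefix='1' (no match yet)
Bit 5: prefix='10' -> emit 'c', reset
Bit 6: prefix='0' (no match yet)
Bit 7: prefix='01' -> emit 'o', reset
Bit 8: prefix='0' (no match yet)
Bit 9: prefix='00' -> emit 'n', reset

Answer: 0 2 4 6 8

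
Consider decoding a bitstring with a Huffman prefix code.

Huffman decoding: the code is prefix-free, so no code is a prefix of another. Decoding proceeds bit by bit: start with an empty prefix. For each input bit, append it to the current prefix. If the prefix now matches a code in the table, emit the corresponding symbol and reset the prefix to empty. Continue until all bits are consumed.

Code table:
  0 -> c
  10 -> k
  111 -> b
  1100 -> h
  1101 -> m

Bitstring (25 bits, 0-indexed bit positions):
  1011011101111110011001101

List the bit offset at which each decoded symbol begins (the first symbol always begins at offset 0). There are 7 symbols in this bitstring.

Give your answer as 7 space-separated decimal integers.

Answer: 0 2 6 10 13 17 21

Derivation:
Bit 0: prefix='1' (no match yet)
Bit 1: prefix='10' -> emit 'k', reset
Bit 2: prefix='1' (no match yet)
Bit 3: prefix='11' (no match yet)
Bit 4: prefix='110' (no match yet)
Bit 5: prefix='1101' -> emit 'm', reset
Bit 6: prefix='1' (no match yet)
Bit 7: prefix='11' (no match yet)
Bit 8: prefix='110' (no match yet)
Bit 9: prefix='1101' -> emit 'm', reset
Bit 10: prefix='1' (no match yet)
Bit 11: prefix='11' (no match yet)
Bit 12: prefix='111' -> emit 'b', reset
Bit 13: prefix='1' (no match yet)
Bit 14: prefix='11' (no match yet)
Bit 15: prefix='110' (no match yet)
Bit 16: prefix='1100' -> emit 'h', reset
Bit 17: prefix='1' (no match yet)
Bit 18: prefix='11' (no match yet)
Bit 19: prefix='110' (no match yet)
Bit 20: prefix='1100' -> emit 'h', reset
Bit 21: prefix='1' (no match yet)
Bit 22: prefix='11' (no match yet)
Bit 23: prefix='110' (no match yet)
Bit 24: prefix='1101' -> emit 'm', reset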